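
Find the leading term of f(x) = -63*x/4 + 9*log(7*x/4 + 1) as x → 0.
-441*x**2/32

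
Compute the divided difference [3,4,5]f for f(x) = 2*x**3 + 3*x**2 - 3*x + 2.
27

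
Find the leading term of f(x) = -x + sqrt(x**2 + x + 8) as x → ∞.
1/2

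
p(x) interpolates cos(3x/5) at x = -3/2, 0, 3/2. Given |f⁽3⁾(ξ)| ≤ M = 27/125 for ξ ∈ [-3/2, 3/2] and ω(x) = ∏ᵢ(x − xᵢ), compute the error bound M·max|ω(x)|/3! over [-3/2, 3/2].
27*sqrt(3)/1000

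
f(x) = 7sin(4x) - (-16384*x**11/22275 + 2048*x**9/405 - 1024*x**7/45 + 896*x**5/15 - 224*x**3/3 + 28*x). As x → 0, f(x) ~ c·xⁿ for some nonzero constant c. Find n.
13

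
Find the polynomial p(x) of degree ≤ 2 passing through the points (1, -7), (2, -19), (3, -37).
-3*x**2 - 3*x - 1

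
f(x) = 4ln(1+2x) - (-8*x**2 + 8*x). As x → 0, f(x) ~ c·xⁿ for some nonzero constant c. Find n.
3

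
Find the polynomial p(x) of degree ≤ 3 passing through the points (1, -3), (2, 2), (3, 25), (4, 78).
2*x**3 - 3*x**2 - 2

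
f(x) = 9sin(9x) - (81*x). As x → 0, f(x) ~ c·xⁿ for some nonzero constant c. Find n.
3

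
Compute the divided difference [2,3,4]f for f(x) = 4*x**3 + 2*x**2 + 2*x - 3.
38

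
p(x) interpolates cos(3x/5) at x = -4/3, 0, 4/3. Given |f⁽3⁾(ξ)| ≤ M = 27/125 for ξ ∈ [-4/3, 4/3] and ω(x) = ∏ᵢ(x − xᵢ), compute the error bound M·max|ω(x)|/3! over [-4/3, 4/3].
64*sqrt(3)/3375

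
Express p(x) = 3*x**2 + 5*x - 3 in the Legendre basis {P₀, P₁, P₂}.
(-2)P₀ + (5)P₁ + (2)P₂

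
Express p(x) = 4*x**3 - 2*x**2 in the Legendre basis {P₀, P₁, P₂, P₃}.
(-2/3)P₀ + (12/5)P₁ + (-4/3)P₂ + (8/5)P₃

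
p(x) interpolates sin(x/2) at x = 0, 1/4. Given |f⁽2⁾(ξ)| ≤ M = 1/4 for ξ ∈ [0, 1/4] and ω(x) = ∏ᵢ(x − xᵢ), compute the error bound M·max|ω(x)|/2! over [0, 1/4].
1/512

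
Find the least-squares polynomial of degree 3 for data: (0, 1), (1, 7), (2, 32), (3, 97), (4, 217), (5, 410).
8/7 + (5/6)x + (45/28)x² + (35/12)x³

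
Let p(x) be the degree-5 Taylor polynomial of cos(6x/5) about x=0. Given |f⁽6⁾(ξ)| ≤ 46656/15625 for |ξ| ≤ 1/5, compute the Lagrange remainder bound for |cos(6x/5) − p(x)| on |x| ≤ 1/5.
324/1220703125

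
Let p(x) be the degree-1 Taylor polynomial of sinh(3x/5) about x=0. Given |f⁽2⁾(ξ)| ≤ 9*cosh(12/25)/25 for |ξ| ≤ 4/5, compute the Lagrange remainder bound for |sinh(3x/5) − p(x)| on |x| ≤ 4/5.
72*cosh(12/25)/625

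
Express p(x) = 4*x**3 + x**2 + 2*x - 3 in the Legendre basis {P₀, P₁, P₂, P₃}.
(-8/3)P₀ + (22/5)P₁ + (2/3)P₂ + (8/5)P₃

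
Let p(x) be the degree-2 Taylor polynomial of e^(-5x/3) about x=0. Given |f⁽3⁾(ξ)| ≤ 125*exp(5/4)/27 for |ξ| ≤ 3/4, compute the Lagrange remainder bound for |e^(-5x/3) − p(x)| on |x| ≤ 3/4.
125*exp(5/4)/384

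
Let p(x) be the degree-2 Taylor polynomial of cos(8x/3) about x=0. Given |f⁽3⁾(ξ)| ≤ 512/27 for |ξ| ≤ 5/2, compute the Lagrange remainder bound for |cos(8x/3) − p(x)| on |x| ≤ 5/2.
4000/81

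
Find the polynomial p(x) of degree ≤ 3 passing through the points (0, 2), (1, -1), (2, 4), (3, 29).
2*x**3 - 2*x**2 - 3*x + 2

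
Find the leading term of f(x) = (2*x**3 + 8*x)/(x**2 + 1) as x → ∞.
2*x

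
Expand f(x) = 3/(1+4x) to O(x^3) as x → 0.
3 - 12*x + 48*x**2 + O(x**3)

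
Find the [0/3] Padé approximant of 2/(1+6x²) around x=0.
2/(6*x**2 + 1)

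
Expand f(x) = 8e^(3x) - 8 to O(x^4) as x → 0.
24*x + 36*x**2 + 36*x**3 + O(x**4)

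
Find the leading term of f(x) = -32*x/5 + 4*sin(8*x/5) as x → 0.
-1024*x**3/375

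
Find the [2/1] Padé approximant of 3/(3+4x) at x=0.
1/(4*x/3 + 1)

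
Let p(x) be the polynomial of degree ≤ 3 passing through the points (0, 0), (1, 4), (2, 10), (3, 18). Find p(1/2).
7/4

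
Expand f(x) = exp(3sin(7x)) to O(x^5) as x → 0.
1 + 21*x + 441*x**2/2 + 1372*x**3 + 36015*x**4/8 + O(x**5)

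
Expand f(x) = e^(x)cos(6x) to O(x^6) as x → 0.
1 + x - 35*x**2/2 - 107*x**3/6 + 1081*x**4/24 + 6121*x**5/120 + O(x**6)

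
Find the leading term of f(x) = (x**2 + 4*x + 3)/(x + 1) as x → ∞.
x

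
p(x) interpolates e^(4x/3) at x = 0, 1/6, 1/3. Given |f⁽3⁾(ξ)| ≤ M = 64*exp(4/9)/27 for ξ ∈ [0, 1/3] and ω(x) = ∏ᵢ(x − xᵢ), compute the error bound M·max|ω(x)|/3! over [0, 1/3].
8*sqrt(3)*exp(4/9)/19683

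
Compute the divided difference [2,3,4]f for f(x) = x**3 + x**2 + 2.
10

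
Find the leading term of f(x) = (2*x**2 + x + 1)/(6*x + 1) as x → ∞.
x/3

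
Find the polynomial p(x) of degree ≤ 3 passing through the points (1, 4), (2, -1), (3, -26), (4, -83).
-2*x**3 + 2*x**2 + 3*x + 1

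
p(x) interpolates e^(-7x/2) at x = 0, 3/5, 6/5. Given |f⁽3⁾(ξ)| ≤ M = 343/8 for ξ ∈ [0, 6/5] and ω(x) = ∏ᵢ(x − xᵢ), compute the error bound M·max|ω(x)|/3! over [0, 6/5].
343*sqrt(3)/1000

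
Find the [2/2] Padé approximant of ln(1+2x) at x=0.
2*x*(x + 1)/(2*x**2/3 + 2*x + 1)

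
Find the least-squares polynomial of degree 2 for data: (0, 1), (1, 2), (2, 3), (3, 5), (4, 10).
9/7 + (-33/70)x + (9/14)x²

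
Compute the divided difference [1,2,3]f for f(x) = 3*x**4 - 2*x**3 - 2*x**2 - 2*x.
61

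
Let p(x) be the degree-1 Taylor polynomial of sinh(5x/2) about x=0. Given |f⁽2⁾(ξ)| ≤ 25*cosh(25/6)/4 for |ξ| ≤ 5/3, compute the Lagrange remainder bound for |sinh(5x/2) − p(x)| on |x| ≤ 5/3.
625*cosh(25/6)/72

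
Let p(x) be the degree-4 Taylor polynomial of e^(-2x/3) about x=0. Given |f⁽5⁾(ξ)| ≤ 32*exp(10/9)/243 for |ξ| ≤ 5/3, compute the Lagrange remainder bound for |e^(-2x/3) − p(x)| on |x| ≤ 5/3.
2500*exp(10/9)/177147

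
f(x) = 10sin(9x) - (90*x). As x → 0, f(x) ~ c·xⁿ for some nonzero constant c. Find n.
3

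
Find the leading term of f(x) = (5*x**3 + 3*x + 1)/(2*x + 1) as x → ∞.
5*x**2/2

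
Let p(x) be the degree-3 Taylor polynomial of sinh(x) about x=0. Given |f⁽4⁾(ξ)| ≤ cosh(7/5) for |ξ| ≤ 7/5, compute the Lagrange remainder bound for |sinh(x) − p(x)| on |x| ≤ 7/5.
2401*cosh(7/5)/15000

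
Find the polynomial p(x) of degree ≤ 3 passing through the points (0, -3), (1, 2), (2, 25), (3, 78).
2*x**3 + 3*x**2 - 3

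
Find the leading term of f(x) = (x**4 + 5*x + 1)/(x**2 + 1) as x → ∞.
x**2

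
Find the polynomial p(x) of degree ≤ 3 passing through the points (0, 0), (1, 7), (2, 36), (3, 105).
3*x**3 + 2*x**2 + 2*x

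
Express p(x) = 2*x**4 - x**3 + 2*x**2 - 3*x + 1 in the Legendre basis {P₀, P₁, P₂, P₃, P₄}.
(31/15)P₀ + (-18/5)P₁ + (52/21)P₂ + (-2/5)P₃ + (16/35)P₄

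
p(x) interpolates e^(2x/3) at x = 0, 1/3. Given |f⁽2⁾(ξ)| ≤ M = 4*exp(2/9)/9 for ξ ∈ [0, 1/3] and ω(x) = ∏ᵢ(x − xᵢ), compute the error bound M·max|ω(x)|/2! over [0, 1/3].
exp(2/9)/162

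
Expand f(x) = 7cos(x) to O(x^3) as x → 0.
7 - 7*x**2/2 + O(x**3)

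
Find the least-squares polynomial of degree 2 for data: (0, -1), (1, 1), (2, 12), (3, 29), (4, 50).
-53/35 + (3/7)x + (22/7)x²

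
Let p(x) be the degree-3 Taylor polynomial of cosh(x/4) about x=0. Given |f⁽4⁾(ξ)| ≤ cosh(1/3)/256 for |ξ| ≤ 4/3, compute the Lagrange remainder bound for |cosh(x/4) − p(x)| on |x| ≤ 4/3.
cosh(1/3)/1944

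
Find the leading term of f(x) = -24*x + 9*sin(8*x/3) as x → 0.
-256*x**3/9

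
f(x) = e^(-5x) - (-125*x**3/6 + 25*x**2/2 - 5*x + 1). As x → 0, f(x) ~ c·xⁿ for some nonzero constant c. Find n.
4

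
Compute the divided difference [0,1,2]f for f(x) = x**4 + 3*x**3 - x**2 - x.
15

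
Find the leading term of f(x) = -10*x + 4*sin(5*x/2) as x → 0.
-125*x**3/12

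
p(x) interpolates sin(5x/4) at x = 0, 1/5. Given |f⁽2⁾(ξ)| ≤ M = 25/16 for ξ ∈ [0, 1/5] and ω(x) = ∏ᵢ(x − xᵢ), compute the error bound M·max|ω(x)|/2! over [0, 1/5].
1/128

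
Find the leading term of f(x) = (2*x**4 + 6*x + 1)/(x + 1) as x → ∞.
2*x**3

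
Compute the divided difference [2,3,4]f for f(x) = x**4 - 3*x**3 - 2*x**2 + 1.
26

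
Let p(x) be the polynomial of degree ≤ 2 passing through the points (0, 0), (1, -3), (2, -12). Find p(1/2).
-3/4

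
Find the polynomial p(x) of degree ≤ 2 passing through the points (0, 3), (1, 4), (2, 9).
2*x**2 - x + 3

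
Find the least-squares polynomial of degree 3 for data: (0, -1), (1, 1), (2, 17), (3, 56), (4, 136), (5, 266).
-15/14 + (43/84)x + (-1/4)x² + (13/6)x³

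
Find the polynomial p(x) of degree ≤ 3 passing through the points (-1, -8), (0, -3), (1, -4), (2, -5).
x**3 - 3*x**2 + x - 3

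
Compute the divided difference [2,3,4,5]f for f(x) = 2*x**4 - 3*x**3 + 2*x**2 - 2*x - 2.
25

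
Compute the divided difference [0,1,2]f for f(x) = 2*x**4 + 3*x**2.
17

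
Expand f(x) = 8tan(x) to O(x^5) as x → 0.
8*x + 8*x**3/3 + O(x**5)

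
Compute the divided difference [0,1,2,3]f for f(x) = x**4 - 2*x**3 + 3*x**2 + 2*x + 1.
4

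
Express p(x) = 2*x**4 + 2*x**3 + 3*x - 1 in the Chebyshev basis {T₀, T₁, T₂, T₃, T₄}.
(-1/4)T₀ + (9/2)T₁ + T₂ + (1/2)T₃ + (1/4)T₄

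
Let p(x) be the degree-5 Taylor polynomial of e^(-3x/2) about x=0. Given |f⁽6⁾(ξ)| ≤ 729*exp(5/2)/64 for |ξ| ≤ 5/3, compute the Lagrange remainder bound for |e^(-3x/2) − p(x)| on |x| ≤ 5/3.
3125*exp(5/2)/9216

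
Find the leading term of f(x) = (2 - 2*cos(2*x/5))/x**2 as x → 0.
4/25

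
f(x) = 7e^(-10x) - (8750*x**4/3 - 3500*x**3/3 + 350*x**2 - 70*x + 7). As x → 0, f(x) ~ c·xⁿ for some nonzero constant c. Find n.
5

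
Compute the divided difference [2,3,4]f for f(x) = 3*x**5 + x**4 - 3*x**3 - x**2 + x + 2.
882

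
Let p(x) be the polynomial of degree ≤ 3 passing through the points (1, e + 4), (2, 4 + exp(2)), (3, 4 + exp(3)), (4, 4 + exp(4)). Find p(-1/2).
-35*exp(4)/16 - 189*exp(2)/16 + 4 + 105*e/16 + 135*exp(3)/16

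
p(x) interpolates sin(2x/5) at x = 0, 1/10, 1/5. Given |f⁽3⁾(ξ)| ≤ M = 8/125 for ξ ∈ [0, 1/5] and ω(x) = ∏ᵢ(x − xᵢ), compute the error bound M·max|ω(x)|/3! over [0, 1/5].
sqrt(3)/421875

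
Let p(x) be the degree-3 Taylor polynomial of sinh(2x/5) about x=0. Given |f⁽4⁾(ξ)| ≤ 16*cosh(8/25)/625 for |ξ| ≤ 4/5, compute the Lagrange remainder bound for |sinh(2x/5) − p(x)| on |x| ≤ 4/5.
512*cosh(8/25)/1171875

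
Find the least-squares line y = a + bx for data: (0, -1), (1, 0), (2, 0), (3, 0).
a = -7/10, b = 3/10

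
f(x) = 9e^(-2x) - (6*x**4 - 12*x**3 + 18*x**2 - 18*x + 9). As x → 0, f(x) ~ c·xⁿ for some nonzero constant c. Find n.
5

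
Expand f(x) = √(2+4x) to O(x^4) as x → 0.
sqrt(2) + sqrt(2)*x - sqrt(2)*x**2/2 + sqrt(2)*x**3/2 + O(x**4)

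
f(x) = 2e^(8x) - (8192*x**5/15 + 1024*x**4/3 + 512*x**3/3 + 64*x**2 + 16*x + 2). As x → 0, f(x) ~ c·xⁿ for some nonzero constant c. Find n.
6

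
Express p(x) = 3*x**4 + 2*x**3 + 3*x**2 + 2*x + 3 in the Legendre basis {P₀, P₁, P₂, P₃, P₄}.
(23/5)P₀ + (16/5)P₁ + (26/7)P₂ + (4/5)P₃ + (24/35)P₄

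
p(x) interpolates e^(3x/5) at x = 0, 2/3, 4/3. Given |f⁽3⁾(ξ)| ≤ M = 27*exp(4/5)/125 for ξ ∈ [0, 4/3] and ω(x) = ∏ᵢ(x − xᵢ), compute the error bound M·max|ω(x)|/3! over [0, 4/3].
8*sqrt(3)*exp(4/5)/3375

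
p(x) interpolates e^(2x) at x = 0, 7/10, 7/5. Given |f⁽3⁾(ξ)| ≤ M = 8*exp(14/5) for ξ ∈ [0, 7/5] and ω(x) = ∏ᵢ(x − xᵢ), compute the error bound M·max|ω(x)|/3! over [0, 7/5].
343*sqrt(3)*exp(14/5)/3375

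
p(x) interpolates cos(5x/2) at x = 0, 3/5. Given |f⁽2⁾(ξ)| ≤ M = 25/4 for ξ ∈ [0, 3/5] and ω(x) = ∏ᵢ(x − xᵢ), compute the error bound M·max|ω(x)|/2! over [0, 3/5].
9/32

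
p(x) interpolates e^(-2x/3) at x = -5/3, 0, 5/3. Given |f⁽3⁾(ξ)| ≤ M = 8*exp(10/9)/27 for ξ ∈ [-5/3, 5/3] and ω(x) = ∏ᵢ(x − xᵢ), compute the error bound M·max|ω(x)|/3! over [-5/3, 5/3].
1000*sqrt(3)*exp(10/9)/19683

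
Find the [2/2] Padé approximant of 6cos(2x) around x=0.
(6 - 10*x**2)/(x**2/3 + 1)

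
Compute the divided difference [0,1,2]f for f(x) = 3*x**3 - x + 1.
9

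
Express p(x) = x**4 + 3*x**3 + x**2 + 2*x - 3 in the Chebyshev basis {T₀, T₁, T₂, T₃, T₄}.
(-17/8)T₀ + (17/4)T₁ + T₂ + (3/4)T₃ + (1/8)T₄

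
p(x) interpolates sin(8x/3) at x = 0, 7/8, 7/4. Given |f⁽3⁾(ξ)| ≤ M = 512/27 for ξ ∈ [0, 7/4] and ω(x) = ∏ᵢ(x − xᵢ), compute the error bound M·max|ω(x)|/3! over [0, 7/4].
343*sqrt(3)/729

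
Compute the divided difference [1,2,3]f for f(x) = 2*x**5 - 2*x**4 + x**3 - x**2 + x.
135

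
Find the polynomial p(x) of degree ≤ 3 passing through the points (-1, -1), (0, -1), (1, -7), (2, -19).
-3*x**2 - 3*x - 1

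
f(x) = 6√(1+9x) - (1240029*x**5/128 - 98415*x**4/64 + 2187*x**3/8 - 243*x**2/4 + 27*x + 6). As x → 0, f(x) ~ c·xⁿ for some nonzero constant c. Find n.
6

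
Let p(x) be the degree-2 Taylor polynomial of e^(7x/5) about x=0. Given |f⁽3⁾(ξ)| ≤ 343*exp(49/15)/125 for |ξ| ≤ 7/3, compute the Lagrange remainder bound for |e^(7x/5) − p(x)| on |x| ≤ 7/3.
117649*exp(49/15)/20250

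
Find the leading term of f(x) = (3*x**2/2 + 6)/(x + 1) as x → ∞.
3*x/2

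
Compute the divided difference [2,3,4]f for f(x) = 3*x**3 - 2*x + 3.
27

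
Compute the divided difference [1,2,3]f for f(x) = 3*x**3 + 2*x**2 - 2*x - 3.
20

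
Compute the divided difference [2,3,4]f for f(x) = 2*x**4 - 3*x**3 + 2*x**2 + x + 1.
85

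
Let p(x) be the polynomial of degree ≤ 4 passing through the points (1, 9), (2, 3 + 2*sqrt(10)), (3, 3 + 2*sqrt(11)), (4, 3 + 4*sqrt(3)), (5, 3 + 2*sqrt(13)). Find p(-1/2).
-693*sqrt(10)/16 - 385*sqrt(3)/8 + 315*sqrt(13)/64 + 3657/64 + 1485*sqrt(11)/32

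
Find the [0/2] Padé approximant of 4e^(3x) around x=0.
4/(9*x**2/2 - 3*x + 1)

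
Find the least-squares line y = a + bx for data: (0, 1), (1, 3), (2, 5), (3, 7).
a = 1, b = 2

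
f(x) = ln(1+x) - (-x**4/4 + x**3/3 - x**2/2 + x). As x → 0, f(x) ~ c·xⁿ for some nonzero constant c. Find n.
5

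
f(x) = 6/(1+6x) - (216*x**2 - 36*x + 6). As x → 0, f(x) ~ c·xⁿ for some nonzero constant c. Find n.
3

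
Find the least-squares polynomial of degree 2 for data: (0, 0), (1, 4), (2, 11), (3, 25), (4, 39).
-1/7 + (153/70)x + (27/14)x²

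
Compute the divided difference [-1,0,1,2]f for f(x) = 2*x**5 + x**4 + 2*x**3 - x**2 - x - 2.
14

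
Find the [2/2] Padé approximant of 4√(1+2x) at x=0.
(5*x**2 + 10*x + 4)/(x**2/4 + 3*x/2 + 1)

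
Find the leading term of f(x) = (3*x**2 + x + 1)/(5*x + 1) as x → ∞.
3*x/5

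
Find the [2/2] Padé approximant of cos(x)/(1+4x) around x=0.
(-187*x**2/372 + 2*x/93 + 1)/(x**2/12 + 374*x/93 + 1)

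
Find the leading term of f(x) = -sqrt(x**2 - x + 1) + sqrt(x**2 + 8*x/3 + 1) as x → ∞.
11/6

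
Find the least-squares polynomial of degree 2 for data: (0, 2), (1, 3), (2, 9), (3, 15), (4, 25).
62/35 + (23/35)x + (9/7)x²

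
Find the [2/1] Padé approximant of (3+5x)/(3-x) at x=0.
(5*x/3 + 1)/(1 - x/3)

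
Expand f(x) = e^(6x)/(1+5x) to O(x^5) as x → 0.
1 + x + 13*x**2 - 29*x**3 + 199*x**4 + O(x**5)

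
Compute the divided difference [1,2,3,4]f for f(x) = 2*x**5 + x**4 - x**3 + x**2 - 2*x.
139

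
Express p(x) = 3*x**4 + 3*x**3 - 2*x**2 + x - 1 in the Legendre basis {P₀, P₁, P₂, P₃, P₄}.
(-16/15)P₀ + (14/5)P₁ + (8/21)P₂ + (6/5)P₃ + (24/35)P₄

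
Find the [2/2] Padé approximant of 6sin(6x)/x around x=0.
(36 - 756*x**2/5)/(9*x**2/5 + 1)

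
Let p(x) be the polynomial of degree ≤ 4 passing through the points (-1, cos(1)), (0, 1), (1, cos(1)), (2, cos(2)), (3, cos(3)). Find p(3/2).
15*cos(2)/32 - 5/32 - 5*cos(3)/128 + 93*cos(1)/128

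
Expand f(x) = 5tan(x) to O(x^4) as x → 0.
5*x + 5*x**3/3 + O(x**4)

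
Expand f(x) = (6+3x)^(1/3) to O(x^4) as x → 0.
6**(1/3) + 6**(1/3)*x/6 - 6**(1/3)*x**2/36 + 5*6**(1/3)*x**3/648 + O(x**4)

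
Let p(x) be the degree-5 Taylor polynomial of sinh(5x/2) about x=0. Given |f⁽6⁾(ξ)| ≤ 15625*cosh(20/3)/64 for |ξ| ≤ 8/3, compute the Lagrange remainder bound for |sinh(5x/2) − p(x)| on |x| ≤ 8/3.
800000*cosh(20/3)/6561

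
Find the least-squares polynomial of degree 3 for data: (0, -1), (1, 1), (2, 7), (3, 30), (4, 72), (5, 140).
-13/18 + (-545/756)x + (103/252)x² + (29/27)x³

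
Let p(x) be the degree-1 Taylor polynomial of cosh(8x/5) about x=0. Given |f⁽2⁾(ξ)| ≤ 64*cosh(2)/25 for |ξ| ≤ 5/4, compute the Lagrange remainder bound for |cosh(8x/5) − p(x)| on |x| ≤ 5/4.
2*cosh(2)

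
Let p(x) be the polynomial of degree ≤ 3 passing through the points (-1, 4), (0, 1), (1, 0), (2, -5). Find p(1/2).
5/8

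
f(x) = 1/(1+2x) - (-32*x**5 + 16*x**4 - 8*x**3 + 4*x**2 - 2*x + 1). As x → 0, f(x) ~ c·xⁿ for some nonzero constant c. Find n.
6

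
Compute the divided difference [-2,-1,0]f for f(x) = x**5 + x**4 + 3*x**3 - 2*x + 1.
-17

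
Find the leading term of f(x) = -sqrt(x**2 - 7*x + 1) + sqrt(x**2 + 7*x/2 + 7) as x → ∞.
21/4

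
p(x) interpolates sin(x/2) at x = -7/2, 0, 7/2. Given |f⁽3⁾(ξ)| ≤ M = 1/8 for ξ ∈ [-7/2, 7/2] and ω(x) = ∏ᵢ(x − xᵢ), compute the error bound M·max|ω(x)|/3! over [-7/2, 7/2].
343*sqrt(3)/1728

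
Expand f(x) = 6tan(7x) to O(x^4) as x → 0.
42*x + 686*x**3 + O(x**4)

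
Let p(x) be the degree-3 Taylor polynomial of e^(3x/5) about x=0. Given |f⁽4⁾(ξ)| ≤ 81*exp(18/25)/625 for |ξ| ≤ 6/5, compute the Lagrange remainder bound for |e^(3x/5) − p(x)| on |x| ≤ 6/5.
4374*exp(18/25)/390625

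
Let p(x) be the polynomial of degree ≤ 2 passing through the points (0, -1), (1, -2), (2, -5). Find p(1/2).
-5/4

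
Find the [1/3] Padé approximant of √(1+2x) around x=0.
(7*x/4 + 1)/(x**3/8 - x**2/4 + 3*x/4 + 1)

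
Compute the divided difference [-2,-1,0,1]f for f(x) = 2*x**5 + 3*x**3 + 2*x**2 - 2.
13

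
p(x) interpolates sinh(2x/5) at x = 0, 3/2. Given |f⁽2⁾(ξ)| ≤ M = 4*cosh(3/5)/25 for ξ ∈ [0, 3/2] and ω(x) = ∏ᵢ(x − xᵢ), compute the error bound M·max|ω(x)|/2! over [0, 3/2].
9*cosh(3/5)/200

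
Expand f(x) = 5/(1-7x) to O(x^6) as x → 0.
5 + 35*x + 245*x**2 + 1715*x**3 + 12005*x**4 + 84035*x**5 + O(x**6)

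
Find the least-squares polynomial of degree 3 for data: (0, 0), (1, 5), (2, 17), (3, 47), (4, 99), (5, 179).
3/14 + (131/84)x + (10/7)x² + (13/12)x³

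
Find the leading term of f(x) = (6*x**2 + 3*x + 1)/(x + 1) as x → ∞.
6*x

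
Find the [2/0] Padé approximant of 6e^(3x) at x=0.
27*x**2 + 18*x + 6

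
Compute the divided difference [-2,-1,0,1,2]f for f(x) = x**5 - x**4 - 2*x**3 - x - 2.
-1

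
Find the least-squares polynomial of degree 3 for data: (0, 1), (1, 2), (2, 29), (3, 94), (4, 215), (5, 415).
38/63 + (-508/189)x + (587/252)x² + (319/108)x³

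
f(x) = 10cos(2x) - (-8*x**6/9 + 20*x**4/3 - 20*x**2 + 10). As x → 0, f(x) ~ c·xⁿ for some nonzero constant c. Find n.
8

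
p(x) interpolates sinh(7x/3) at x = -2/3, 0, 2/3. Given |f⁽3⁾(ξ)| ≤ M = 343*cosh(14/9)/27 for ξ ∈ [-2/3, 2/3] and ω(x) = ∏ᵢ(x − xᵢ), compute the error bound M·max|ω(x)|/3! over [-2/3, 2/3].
2744*sqrt(3)*cosh(14/9)/19683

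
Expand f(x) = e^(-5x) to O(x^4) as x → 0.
1 - 5*x + 25*x**2/2 - 125*x**3/6 + O(x**4)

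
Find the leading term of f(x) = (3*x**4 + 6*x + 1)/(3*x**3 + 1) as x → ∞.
x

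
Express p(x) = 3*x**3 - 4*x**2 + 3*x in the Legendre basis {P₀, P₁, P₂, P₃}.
(-4/3)P₀ + (24/5)P₁ + (-8/3)P₂ + (6/5)P₃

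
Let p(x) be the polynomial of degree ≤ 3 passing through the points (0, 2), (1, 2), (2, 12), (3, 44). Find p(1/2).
3/2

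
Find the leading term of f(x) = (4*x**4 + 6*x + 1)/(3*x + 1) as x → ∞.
4*x**3/3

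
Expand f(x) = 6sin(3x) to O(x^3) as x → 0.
18*x + O(x**3)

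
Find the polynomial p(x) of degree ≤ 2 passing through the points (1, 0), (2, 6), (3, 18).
3*x**2 - 3*x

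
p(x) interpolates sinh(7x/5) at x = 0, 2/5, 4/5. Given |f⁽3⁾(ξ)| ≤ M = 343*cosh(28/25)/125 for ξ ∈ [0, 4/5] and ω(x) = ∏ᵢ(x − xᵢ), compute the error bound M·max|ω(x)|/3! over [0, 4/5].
2744*sqrt(3)*cosh(28/25)/421875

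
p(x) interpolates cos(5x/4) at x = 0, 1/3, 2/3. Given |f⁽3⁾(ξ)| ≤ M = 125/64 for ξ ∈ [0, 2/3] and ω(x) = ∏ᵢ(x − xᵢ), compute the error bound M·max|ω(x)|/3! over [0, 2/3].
125*sqrt(3)/46656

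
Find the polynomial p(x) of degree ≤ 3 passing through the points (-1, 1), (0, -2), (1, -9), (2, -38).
-3*x**3 - 2*x**2 - 2*x - 2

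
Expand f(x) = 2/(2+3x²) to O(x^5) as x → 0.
1 - 3*x**2/2 + 9*x**4/4 + O(x**5)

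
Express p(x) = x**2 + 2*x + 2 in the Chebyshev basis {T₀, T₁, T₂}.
(5/2)T₀ + (2)T₁ + (1/2)T₂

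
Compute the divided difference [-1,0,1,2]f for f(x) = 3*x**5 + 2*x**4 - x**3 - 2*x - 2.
18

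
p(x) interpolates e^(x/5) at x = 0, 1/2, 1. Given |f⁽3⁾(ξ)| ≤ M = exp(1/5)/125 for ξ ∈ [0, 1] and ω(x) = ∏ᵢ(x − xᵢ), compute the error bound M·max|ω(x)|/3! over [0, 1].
sqrt(3)*exp(1/5)/27000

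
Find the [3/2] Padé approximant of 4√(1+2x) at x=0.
(x**3 + 9*x**2 + 12*x + 4)/(3*x**2/4 + 2*x + 1)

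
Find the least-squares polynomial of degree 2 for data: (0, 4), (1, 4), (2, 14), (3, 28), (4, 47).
17/5 - x + (3)x²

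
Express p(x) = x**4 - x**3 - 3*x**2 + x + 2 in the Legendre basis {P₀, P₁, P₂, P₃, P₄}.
(6/5)P₀ + (2/5)P₁ + (-10/7)P₂ + (-2/5)P₃ + (8/35)P₄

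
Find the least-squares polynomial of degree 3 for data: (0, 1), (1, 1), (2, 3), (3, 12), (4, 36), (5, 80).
41/42 + (379/252)x + (-29/12)x² + (19/18)x³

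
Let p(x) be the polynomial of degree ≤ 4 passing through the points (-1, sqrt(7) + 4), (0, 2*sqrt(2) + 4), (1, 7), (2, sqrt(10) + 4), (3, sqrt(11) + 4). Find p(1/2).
-5*sqrt(10)/32 - 5*sqrt(7)/128 + 3*sqrt(11)/128 + 15*sqrt(2)/16 + 391/64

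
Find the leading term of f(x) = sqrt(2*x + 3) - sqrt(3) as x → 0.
sqrt(3)*x/3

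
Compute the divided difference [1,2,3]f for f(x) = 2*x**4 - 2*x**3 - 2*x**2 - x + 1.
36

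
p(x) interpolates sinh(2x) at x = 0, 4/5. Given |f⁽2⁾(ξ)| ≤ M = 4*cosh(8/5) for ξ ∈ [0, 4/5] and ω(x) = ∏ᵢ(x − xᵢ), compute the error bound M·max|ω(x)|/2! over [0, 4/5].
8*cosh(8/5)/25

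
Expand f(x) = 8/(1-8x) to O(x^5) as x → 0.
8 + 64*x + 512*x**2 + 4096*x**3 + 32768*x**4 + O(x**5)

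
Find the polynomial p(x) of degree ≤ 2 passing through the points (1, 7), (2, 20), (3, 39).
3*x**2 + 4*x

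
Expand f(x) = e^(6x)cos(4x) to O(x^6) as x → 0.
1 + 6*x + 10*x**2 - 12*x**3 - 238*x**4/3 - 796*x**5/5 + O(x**6)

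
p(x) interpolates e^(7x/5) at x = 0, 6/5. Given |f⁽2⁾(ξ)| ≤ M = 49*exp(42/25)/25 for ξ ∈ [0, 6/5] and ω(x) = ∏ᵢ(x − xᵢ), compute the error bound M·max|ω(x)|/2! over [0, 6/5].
441*exp(42/25)/1250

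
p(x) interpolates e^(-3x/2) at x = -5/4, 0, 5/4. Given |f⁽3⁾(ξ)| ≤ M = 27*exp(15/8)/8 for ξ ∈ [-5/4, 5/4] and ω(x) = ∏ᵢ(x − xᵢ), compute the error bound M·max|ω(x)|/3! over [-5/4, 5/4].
125*sqrt(3)*exp(15/8)/512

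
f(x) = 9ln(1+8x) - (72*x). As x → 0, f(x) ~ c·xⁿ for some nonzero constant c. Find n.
2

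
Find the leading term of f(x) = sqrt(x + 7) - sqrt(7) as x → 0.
sqrt(7)*x/14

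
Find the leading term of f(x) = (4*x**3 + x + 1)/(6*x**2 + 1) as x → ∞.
2*x/3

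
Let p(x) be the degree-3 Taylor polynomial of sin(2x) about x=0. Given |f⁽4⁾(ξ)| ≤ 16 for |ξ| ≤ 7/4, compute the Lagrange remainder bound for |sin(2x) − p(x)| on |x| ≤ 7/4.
2401/384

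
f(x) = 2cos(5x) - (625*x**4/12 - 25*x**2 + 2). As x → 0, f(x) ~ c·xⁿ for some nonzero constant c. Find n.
6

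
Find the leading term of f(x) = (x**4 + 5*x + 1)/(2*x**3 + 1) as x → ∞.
x/2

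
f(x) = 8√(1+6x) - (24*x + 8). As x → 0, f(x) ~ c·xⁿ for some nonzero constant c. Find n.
2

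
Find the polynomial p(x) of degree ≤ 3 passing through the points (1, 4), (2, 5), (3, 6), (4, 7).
x + 3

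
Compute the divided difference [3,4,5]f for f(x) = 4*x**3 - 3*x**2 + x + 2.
45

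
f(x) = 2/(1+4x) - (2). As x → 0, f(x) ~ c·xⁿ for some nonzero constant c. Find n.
1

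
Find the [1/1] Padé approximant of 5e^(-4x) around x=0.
(5 - 10*x)/(2*x + 1)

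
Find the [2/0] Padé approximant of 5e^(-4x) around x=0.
40*x**2 - 20*x + 5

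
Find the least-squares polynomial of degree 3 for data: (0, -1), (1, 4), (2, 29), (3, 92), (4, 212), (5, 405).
-17/18 + (467/756)x + (305/252)x² + (161/54)x³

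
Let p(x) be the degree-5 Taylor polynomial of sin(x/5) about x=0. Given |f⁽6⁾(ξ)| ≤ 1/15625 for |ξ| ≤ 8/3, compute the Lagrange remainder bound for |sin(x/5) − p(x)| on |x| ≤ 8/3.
16384/512578125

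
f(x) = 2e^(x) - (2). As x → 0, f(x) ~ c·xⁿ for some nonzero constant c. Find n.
1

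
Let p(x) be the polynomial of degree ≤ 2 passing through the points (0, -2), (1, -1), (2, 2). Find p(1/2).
-7/4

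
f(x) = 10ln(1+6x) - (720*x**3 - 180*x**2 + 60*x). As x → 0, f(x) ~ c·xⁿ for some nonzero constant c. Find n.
4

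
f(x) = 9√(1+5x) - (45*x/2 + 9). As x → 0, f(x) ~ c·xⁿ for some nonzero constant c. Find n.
2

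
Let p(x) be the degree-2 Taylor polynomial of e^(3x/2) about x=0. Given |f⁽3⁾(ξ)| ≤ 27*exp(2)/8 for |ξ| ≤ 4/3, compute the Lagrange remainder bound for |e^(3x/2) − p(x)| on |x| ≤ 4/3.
4*exp(2)/3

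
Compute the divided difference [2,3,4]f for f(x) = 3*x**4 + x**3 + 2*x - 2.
174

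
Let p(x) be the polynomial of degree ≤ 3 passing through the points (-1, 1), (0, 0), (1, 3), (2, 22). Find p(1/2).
1/4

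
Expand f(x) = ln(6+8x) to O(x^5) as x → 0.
log(6) + 4*x/3 - 8*x**2/9 + 64*x**3/81 - 64*x**4/81 + O(x**5)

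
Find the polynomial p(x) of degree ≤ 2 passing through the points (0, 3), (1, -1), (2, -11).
-3*x**2 - x + 3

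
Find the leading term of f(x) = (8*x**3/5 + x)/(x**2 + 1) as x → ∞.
8*x/5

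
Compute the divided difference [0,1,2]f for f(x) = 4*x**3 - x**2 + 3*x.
11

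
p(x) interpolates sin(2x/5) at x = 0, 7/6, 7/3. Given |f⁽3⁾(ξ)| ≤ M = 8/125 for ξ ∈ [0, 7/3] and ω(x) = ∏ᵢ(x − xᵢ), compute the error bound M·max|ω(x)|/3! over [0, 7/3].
343*sqrt(3)/91125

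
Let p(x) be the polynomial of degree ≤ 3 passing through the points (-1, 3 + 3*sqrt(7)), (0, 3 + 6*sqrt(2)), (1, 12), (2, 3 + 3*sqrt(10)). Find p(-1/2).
3/16 + 3*sqrt(10)/16 + 15*sqrt(7)/16 + 45*sqrt(2)/8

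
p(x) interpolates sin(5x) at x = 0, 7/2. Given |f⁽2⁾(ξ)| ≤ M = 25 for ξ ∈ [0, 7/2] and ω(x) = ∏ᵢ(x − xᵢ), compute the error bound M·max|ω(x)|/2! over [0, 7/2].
1225/32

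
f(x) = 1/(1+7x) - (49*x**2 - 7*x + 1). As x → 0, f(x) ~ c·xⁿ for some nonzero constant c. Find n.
3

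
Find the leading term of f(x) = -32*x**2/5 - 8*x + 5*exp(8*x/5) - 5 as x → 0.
256*x**3/75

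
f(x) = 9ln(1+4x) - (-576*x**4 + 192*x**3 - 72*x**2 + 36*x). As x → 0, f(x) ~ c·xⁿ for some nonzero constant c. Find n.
5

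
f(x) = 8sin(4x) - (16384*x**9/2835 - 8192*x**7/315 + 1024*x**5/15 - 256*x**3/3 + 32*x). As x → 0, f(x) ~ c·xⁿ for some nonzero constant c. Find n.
11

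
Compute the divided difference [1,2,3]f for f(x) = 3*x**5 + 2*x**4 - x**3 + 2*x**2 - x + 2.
316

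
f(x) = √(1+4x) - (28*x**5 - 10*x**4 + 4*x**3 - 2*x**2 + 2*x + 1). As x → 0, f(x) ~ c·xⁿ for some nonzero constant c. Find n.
6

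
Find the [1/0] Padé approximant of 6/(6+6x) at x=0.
1 - x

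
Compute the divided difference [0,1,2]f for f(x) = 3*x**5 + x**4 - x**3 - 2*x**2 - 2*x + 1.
47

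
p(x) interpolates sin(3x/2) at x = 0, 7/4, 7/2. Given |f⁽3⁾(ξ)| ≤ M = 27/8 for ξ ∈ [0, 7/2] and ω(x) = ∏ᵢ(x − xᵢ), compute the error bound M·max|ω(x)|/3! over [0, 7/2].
343*sqrt(3)/512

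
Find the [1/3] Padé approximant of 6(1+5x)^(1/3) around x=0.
(25*x + 6)/(125*x**3/81 - 25*x**2/18 + 5*x/2 + 1)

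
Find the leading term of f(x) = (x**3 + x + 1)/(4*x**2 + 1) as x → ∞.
x/4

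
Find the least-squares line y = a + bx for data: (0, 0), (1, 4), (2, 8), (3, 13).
a = -1/5, b = 43/10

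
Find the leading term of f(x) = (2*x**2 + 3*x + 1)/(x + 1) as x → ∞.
2*x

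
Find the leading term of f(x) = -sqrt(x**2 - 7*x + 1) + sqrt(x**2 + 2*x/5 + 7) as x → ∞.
37/10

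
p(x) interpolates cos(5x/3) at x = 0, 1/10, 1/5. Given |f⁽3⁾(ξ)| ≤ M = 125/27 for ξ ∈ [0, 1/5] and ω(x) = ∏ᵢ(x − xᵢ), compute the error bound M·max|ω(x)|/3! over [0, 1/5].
sqrt(3)/5832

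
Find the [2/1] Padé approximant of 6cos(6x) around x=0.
6 - 108*x**2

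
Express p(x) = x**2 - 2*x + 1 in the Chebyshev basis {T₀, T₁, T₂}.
(3/2)T₀ + (-2)T₁ + (1/2)T₂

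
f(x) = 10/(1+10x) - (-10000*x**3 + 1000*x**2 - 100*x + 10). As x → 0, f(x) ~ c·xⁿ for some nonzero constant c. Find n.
4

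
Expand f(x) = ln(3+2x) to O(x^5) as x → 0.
log(3) + 2*x/3 - 2*x**2/9 + 8*x**3/81 - 4*x**4/81 + O(x**5)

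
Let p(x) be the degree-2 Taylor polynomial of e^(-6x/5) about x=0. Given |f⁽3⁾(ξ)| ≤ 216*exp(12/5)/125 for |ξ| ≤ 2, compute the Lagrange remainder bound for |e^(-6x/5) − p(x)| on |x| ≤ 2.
288*exp(12/5)/125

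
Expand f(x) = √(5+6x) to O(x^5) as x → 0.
sqrt(5) + 3*sqrt(5)*x/5 - 9*sqrt(5)*x**2/50 + 27*sqrt(5)*x**3/250 - 81*sqrt(5)*x**4/1000 + O(x**5)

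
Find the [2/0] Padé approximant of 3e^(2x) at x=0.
6*x**2 + 6*x + 3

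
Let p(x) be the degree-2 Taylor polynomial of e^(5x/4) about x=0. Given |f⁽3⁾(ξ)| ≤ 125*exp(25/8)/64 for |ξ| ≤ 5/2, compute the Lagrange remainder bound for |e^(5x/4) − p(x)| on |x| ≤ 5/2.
15625*exp(25/8)/3072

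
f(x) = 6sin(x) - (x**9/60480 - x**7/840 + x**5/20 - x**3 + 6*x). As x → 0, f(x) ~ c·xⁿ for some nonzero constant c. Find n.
11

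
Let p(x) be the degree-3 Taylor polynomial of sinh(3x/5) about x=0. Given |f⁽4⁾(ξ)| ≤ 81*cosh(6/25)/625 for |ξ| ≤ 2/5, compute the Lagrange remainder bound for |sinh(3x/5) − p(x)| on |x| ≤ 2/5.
54*cosh(6/25)/390625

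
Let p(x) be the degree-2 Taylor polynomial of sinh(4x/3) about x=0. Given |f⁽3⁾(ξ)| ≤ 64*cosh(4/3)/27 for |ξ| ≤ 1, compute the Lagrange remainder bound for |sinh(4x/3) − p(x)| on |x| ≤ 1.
32*cosh(4/3)/81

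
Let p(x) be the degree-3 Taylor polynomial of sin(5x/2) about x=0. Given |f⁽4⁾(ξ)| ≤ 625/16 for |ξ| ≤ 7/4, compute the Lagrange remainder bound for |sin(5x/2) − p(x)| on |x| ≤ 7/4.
1500625/98304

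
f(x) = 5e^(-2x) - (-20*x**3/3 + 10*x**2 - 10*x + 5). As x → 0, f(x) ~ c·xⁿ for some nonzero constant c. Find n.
4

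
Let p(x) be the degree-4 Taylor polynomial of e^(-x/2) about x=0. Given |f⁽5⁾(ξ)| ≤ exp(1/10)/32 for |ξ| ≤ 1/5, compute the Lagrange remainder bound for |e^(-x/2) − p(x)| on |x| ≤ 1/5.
exp(1/10)/12000000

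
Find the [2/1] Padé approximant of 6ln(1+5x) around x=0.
5*x*(5*x + 6)/(10*x/3 + 1)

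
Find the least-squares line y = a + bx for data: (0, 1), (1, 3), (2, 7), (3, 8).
a = 1, b = 5/2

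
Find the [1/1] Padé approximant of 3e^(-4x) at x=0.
(3 - 6*x)/(2*x + 1)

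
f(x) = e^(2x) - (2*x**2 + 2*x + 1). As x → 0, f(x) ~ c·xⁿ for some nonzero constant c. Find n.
3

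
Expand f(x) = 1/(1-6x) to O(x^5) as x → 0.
1 + 6*x + 36*x**2 + 216*x**3 + 1296*x**4 + O(x**5)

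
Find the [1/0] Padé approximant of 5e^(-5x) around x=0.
5 - 25*x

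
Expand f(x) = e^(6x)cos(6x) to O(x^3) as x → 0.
1 + 6*x + O(x**3)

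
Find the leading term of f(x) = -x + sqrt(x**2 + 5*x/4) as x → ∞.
5/8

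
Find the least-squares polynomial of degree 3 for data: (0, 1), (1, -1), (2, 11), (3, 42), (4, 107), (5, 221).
38/63 + (-467/378)x + (-143/126)x² + (55/27)x³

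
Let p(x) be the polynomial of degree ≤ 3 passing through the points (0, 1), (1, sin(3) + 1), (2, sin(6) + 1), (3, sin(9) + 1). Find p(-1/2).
21*sin(6)/16 - 35*sin(3)/16 - 5*sin(9)/16 + 1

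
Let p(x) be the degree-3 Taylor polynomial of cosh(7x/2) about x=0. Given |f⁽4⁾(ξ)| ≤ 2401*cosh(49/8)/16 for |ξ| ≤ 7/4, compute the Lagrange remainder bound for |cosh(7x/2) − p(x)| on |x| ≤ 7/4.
5764801*cosh(49/8)/98304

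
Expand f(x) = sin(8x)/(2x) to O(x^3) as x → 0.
4 - 128*x**2/3 + O(x**3)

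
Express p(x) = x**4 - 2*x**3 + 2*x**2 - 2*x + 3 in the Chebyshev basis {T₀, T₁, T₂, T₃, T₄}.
(35/8)T₀ + (-7/2)T₁ + (3/2)T₂ + (-1/2)T₃ + (1/8)T₄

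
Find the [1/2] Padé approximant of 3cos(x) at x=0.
3/(x**2/2 + 1)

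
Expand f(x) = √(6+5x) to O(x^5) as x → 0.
sqrt(6) + 5*sqrt(6)*x/12 - 25*sqrt(6)*x**2/288 + 125*sqrt(6)*x**3/3456 - 3125*sqrt(6)*x**4/165888 + O(x**5)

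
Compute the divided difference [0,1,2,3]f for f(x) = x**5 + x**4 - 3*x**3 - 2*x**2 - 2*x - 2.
28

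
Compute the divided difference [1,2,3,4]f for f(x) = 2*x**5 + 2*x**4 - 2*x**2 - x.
150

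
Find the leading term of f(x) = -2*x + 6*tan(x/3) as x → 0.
2*x**3/27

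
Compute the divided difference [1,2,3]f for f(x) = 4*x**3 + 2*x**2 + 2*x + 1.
26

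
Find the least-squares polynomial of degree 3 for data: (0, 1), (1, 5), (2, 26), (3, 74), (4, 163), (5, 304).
59/63 + (53/189)x + (509/252)x² + (217/108)x³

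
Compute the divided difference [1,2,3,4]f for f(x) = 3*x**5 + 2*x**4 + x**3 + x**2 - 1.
216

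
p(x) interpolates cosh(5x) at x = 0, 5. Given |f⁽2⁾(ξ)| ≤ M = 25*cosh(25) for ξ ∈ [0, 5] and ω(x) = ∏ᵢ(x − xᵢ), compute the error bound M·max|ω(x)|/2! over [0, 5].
625*cosh(25)/8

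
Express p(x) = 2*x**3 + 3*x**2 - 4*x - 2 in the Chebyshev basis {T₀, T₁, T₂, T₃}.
(-1/2)T₀ + (-5/2)T₁ + (3/2)T₂ + (1/2)T₃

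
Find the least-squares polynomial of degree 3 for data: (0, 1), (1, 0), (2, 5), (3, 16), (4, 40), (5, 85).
29/42 + (151/252)x + (-101/84)x² + (8/9)x³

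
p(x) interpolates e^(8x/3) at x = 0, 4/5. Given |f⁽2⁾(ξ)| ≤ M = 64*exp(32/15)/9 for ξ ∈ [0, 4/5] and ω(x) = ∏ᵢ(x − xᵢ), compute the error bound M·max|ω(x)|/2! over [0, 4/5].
128*exp(32/15)/225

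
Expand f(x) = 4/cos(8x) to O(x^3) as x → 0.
4 + 128*x**2 + O(x**3)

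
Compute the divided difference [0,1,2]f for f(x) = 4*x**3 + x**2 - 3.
13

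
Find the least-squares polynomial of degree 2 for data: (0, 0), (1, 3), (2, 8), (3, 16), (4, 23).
-8/35 + (193/70)x + (11/14)x²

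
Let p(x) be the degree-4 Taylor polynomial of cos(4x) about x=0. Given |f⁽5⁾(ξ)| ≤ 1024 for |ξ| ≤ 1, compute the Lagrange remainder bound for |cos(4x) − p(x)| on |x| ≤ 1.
128/15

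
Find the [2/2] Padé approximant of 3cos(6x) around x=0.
(3 - 45*x**2)/(3*x**2 + 1)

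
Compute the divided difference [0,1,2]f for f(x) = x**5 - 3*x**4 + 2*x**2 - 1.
-4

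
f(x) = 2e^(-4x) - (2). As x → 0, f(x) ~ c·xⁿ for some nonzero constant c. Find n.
1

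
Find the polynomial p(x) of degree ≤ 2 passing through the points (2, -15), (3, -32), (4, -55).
-3*x**2 - 2*x + 1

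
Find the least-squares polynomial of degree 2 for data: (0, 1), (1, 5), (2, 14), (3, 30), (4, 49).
31/35 + (107/70)x + (37/14)x²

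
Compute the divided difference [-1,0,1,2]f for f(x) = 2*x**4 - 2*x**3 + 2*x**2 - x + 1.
2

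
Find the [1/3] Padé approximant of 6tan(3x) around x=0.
18*x/(1 - 3*x**2)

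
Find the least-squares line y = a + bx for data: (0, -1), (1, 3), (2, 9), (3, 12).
a = -1, b = 9/2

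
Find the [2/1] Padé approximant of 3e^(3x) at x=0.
(9*x**2/2 + 6*x + 3)/(1 - x)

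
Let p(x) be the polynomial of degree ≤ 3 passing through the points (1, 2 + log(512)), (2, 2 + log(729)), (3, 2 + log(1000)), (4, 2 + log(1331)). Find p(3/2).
2 + log(486*11**(3/16)*2**(7/8)*3**(5/8)*5**(1/16)/5)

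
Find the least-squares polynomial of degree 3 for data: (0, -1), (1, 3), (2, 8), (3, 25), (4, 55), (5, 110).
-20/21 + (593/126)x + (-185/84)x² + (41/36)x³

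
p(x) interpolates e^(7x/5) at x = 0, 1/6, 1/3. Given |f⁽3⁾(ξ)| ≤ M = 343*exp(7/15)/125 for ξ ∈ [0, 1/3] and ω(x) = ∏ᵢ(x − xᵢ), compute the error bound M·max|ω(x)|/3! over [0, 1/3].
343*sqrt(3)*exp(7/15)/729000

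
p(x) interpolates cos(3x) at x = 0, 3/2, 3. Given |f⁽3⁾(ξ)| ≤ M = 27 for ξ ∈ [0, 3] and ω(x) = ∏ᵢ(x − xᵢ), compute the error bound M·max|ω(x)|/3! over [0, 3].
27*sqrt(3)/8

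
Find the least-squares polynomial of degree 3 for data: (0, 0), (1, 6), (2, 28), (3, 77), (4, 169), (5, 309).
19/126 + (815/756)x + (635/252)x² + (52/27)x³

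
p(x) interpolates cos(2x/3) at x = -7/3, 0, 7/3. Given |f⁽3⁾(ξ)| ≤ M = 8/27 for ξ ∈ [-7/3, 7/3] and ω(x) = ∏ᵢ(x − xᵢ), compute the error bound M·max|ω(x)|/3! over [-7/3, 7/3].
2744*sqrt(3)/19683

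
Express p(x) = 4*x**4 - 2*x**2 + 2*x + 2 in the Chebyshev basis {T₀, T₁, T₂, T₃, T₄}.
(5/2)T₀ + (2)T₁ + T₂ + (1/2)T₄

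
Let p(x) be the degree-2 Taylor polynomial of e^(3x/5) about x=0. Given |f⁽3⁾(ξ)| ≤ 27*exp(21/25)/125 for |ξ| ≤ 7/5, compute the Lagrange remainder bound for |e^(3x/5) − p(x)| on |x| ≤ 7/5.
3087*exp(21/25)/31250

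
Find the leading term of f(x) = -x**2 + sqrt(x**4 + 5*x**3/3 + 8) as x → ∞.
5*x/6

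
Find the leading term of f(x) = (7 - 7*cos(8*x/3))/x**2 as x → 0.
224/9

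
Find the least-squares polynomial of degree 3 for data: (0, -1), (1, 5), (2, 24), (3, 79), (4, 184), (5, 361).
-113/126 + (467/108)x + (-251/126)x² + (337/108)x³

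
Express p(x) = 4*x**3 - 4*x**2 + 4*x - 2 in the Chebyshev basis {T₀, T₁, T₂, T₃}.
(-4)T₀ + (7)T₁ + (-2)T₂ + T₃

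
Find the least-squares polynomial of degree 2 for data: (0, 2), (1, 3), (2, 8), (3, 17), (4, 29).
67/35 + (-22/35)x + (13/7)x²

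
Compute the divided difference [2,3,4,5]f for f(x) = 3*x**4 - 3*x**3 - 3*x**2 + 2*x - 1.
39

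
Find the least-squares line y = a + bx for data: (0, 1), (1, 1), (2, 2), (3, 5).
a = 3/10, b = 13/10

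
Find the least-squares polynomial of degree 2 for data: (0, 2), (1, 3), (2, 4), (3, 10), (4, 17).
78/35 + (-81/70)x + (17/14)x²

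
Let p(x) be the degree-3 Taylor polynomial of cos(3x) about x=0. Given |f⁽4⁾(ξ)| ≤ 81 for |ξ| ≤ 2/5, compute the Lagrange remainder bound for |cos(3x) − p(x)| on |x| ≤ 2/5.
54/625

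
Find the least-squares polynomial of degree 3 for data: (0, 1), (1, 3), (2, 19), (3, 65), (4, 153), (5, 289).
85/63 + (-773/189)x + (353/126)x² + (103/54)x³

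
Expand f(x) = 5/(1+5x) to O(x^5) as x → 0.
5 - 25*x + 125*x**2 - 625*x**3 + 3125*x**4 + O(x**5)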